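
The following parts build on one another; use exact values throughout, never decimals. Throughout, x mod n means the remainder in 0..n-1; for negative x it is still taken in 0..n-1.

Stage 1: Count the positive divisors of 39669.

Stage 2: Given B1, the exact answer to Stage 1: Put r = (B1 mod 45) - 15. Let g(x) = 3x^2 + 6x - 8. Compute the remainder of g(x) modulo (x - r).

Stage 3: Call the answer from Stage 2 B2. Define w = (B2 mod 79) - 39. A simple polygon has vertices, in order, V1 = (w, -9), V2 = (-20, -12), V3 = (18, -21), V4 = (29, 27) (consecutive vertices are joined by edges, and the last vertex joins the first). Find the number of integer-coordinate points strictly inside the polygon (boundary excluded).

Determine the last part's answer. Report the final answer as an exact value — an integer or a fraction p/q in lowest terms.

Stage 1: 39669 = 3 * 7 * 1889; number of divisors = (1+1) * (1+1) * (1+1) = 8; answer 8
Stage 2: B1 = 8; r = -7; remainder = value at the root: 3*(-7)^2 + 6*(-7)^1 - 8 = (147) + (-42) + (-8) = 97; answer 97
Stage 3: B2 = 97; w = -21; cross terms: (-21*-12 - -20*-9)=72, (-20*-21 - 18*-12)=636, (18*27 - 29*-21)=1095, (29*-9 - -21*27)=306; twice the area = |2109| = 2109; area = 2109/2; boundary points = 1 + 1 + 1 + 2 = 5; strictly interior points = area - boundary/2 + 1 = 1053; answer 1053

1053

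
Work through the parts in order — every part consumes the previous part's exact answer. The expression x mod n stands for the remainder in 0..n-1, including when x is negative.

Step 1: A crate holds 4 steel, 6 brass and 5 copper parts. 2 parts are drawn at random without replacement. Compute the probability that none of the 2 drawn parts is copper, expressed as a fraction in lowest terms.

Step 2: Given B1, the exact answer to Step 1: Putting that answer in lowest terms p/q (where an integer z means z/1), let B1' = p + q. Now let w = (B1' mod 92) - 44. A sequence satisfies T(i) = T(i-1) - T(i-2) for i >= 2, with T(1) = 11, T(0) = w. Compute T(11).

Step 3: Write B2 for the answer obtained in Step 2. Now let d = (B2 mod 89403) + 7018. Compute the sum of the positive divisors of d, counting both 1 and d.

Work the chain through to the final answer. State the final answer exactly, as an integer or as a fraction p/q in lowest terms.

206640

Step 1: total draws C(15,2) = 105; favorable C(10,2) = 45; P = 3/7; answer 3/7
Step 2: B1 = 3/7; threaded value p + q = 10; w = -34; T(2) = 1*(11) - 1*(-34) = 45; iterating: T(2)=45, T(3)=34, T(4)=-11, T(5)=-45, T(6)=-34, T(7)=11, T(8)=45, T(9)=34, T(10)=-11, T(11)=-45; answer -45
Step 3: B2 = -45; d = 96376; 96376 = 2^3 * 7 * 1721; sigma = (1 + 2 + 4 + 8) * (1 + 7) * (1 + 1721) = 15 * 8 * 1722 = 206640; answer 206640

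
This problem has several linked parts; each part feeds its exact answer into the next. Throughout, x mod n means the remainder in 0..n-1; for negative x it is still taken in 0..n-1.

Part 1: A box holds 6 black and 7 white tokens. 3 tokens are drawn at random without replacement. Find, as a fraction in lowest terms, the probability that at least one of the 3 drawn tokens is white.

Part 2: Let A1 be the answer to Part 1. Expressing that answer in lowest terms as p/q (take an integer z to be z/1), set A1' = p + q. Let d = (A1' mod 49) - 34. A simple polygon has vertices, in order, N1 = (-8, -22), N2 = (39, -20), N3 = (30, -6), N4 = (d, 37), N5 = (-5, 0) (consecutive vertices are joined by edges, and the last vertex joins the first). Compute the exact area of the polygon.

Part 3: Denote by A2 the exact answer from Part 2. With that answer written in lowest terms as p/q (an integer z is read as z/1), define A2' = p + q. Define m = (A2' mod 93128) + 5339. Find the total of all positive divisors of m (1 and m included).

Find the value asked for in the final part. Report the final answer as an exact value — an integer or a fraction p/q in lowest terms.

22692

Part 1: total draws C(13,3) = 286; complement C(6,3) = 20; favorable 286 - 20 = 266; P = 133/143; answer 133/143
Part 2: A1 = 133/143; threaded value p + q = 276; d = -3; cross terms: (-8*-20 - 39*-22)=1018, (39*-6 - 30*-20)=366, (30*37 - -3*-6)=1092, (-3*0 - -5*37)=185, (-5*-22 - -8*0)=110; twice the area = |2771| = 2771; area = 2771/2; answer 2771/2
Part 3: A2 = 2771/2; threaded value p + q = 2773; m = 8112; 8112 = 2^4 * 3 * 13^2; sigma = (1 + 2 + 4 + 8 + 16) * (1 + 3) * (1 + 13 + 169) = 31 * 4 * 183 = 22692; answer 22692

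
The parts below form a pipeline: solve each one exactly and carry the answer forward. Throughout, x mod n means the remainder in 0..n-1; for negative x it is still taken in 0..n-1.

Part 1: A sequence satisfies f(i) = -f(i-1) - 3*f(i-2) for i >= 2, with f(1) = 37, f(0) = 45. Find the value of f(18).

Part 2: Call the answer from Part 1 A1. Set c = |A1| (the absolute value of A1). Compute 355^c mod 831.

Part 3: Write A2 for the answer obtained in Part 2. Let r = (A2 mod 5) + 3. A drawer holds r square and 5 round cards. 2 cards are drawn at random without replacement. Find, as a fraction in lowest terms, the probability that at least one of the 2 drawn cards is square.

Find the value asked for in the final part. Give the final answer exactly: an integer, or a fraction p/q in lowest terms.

9/14

Part 1: f(2) = -1*(37) - 3*(45) = -172; iterating: f(2)=-172, f(3)=61, f(4)=455, f(5)=-638, f(6)=-727, f(7)=2641, f(8)=-460, f(9)=-7463, f(10)=8843, f(11)=13546, f(12)=-40075, f(13)=-563, f(14)=120788, f(15)=-119099, f(16)=-243265, f(17)=600562, f(18)=129233; answer 129233
Part 2: A1 = 129233; c = 129233; squarings mod 831: 355^1=355, 355^2=544, 355^4=100, 355^8=28, 355^16=784, 355^32=547, 355^64=49, 355^128=739, 355^256=154, 355^512=448, 355^1024=433, 355^2048=514, 355^4096=769, 355^8192=520, 355^16384=325, 355^32768=88, 355^65536=265; 355^129233 = 355^1 * 355^16 * 355^64 * 355^128 * 355^2048 * 355^4096 * 355^8192 * 355^16384 * 355^32768 * 355^65536 = 775 (mod 831); answer 775
Part 3: A2 = 775; r = 3; total draws C(8,2) = 28; complement C(5,2) = 10; favorable 28 - 10 = 18; P = 9/14; answer 9/14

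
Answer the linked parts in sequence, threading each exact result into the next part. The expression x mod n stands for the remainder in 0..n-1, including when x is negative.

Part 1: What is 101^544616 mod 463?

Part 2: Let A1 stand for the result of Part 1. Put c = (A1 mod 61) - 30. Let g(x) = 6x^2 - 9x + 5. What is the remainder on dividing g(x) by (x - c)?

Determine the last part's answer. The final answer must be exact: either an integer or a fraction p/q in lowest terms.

2111

Part 1: squarings mod 463: 101^1=101, 101^2=15, 101^4=225, 101^8=158, 101^16=425, 101^32=55, 101^64=247, 101^128=356, 101^256=337, 101^512=134, 101^1024=362, 101^2048=15, 101^4096=225, 101^8192=158, 101^16384=425, 101^32768=55, 101^65536=247, 101^131072=356, 101^262144=337, 101^524288=134; 101^544616 = 101^8 * 101^32 * 101^64 * 101^256 * 101^512 * 101^1024 * 101^2048 * 101^16384 * 101^524288 = 134 (mod 463); answer 134
Part 2: A1 = 134; c = -18; remainder = value at the root: 6*(-18)^2 - 9*(-18)^1 + 5 = (1944) + (162) + (5) = 2111; answer 2111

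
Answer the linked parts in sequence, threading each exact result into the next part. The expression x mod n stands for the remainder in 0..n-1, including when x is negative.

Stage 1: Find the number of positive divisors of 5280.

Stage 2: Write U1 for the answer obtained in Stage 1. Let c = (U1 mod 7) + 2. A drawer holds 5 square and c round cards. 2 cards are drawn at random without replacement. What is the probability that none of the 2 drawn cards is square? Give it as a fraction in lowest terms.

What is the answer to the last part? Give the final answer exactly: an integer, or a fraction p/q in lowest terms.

Stage 1: 5280 = 2^5 * 3 * 5 * 11; number of divisors = (5+1) * (1+1) * (1+1) * (1+1) = 48; answer 48
Stage 2: U1 = 48; c = 8; total draws C(13,2) = 78; favorable C(8,2) = 28; P = 14/39; answer 14/39

14/39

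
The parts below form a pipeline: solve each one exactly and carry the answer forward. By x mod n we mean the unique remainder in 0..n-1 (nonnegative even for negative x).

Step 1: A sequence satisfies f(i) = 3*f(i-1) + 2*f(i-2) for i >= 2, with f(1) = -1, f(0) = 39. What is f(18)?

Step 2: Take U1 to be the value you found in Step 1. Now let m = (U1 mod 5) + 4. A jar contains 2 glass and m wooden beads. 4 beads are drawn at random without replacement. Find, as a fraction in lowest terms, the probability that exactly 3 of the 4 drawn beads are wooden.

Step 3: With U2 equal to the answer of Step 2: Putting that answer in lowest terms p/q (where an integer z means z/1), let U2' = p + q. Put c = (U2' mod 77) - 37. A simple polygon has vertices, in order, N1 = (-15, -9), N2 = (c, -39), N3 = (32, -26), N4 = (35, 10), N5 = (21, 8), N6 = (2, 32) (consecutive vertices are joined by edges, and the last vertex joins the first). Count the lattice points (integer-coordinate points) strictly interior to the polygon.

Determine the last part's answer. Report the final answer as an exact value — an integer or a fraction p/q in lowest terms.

2317

Step 1: f(2) = 3*(-1) + 2*(39) = 75; iterating: f(2)=75, f(3)=223, f(4)=819, f(5)=2903, f(6)=10347, f(7)=36847, f(8)=131235, f(9)=467399, f(10)=1664667, f(11)=5928799, f(12)=21115731, f(13)=75204791, f(14)=267845835, f(15)=953947087, f(16)=3397532931, f(17)=12100492967, f(18)=43096544763; answer 43096544763
Step 2: U1 = 43096544763; m = 7; total draws C(9,4) = 126; favorable C(7,3)*C(2,1) = 70; P = 5/9; answer 5/9
Step 3: U2 = 5/9; threaded value p + q = 14; c = -23; cross terms: (-15*-39 - -23*-9)=378, (-23*-26 - 32*-39)=1846, (32*10 - 35*-26)=1230, (35*8 - 21*10)=70, (21*32 - 2*8)=656, (2*-9 - -15*32)=462; twice the area = |4642| = 4642; area = 2321; boundary points = 2 + 1 + 3 + 2 + 1 + 1 = 10; strictly interior points = area - boundary/2 + 1 = 2317; answer 2317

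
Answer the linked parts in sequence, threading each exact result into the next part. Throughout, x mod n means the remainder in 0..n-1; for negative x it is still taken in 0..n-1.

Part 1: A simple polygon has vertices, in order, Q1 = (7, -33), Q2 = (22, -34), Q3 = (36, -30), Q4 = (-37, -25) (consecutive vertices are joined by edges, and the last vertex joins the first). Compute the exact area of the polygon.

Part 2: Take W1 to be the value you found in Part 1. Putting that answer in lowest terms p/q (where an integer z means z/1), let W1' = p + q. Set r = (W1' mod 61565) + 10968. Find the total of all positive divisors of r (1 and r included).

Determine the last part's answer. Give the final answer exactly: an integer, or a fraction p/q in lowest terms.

19586

Part 1: cross terms: (7*-34 - 22*-33)=488, (22*-30 - 36*-34)=564, (36*-25 - -37*-30)=-2010, (-37*-33 - 7*-25)=1396; twice the area = |438| = 438; area = 219; answer 219
Part 2: W1 = 219; threaded value p + q = 220; r = 11188; 11188 = 2^2 * 2797; sigma = (1 + 2 + 4) * (1 + 2797) = 7 * 2798 = 19586; answer 19586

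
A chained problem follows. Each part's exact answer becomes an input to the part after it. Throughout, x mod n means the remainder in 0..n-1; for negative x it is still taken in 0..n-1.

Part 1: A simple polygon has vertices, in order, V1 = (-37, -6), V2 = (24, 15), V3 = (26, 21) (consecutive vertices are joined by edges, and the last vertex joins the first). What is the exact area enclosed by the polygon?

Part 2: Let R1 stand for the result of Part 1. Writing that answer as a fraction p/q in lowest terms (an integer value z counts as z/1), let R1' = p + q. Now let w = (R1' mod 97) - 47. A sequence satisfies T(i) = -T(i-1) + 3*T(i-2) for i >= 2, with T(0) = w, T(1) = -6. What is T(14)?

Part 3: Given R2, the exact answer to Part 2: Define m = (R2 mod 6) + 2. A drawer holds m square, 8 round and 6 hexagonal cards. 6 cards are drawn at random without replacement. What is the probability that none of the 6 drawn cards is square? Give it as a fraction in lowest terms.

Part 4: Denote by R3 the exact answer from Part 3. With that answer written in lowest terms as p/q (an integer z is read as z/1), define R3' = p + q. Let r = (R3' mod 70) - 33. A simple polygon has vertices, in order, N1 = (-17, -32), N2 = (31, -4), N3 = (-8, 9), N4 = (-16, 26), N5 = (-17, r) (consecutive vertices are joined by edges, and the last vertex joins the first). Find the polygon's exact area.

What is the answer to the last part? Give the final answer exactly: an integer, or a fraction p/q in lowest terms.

2231/2

Part 1: cross terms: (-37*15 - 24*-6)=-411, (24*21 - 26*15)=114, (26*-6 - -37*21)=621; twice the area = |324| = 324; area = 162; answer 162
Part 2: R1 = 162; threaded value p + q = 163; w = 19; T(2) = -1*(-6) + 3*(19) = 63; iterating: T(2)=63, T(3)=-81, T(4)=270, T(5)=-513, T(6)=1323, T(7)=-2862, T(8)=6831, T(9)=-15417, T(10)=35910, T(11)=-82161, T(12)=189891, T(13)=-436374, T(14)=1006047; answer 1006047
Part 3: R2 = 1006047; m = 5; total draws C(19,6) = 27132; favorable C(14,6) = 3003; P = 143/1292; answer 143/1292
Part 4: R3 = 143/1292; threaded value p + q = 1435; r = 2; cross terms: (-17*-4 - 31*-32)=1060, (31*9 - -8*-4)=247, (-8*26 - -16*9)=-64, (-16*2 - -17*26)=410, (-17*-32 - -17*2)=578; twice the area = |2231| = 2231; area = 2231/2; answer 2231/2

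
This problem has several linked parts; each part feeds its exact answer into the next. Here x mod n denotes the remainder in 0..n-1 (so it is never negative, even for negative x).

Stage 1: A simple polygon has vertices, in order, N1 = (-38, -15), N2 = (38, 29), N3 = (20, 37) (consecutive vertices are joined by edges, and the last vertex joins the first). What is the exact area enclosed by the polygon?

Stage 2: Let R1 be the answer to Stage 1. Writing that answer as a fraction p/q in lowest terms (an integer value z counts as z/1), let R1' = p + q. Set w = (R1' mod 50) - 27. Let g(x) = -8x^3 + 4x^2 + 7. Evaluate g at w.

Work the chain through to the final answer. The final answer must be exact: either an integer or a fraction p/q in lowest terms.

Stage 1: cross terms: (-38*29 - 38*-15)=-532, (38*37 - 20*29)=826, (20*-15 - -38*37)=1106; twice the area = |1400| = 1400; area = 700; answer 700
Stage 2: R1 = 700; threaded value p + q = 701; w = -26; -8*(-26)^3 + 4*(-26)^2 + 7 = (140608) + (2704) + (7) = 143319; answer 143319

143319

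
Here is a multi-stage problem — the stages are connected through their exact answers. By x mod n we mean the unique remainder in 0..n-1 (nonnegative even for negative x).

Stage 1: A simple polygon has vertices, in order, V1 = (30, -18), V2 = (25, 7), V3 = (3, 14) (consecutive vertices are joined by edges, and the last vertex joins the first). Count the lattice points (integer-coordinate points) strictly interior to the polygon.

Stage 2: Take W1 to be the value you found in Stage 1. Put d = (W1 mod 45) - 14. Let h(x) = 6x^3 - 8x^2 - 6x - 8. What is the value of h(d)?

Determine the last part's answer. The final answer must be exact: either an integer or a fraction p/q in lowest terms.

22424

Stage 1: cross terms: (30*7 - 25*-18)=660, (25*14 - 3*7)=329, (3*-18 - 30*14)=-474; twice the area = |515| = 515; area = 515/2; boundary points = 5 + 1 + 1 = 7; strictly interior points = area - boundary/2 + 1 = 255; answer 255
Stage 2: W1 = 255; d = 16; 6*(16)^3 - 8*(16)^2 - 6*(16)^1 - 8 = (24576) + (-2048) + (-96) + (-8) = 22424; answer 22424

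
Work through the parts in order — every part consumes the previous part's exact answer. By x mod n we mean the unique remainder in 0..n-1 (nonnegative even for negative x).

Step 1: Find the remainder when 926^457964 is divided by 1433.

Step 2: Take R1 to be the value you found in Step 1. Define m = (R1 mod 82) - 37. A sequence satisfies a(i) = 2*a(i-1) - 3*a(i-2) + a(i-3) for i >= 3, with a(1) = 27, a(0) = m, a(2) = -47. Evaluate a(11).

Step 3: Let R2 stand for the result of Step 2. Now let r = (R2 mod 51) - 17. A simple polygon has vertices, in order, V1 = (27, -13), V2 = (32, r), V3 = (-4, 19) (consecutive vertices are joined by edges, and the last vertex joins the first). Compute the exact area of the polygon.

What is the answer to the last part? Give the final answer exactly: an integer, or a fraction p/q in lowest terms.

452

Step 1: squarings mod 1433: 926^1=926, 926^2=542, 926^4=1432, 926^8=1, 926^16=1, 926^32=1, 926^64=1, 926^128=1, 926^256=1, 926^512=1, 926^1024=1, 926^2048=1, 926^4096=1, 926^8192=1, 926^16384=1, 926^32768=1, 926^65536=1, 926^131072=1, 926^262144=1; 926^457964 = 926^4 * 926^8 * 926^32 * 926^64 * 926^128 * 926^1024 * 926^2048 * 926^4096 * 926^8192 * 926^16384 * 926^32768 * 926^131072 * 926^262144 = 1432 (mod 1433); answer 1432
Step 2: R1 = 1432; m = 1; a(3) = 2*(-47) - 3*(27) + 1*(1) = -174; iterating: a(3)=-174, a(4)=-180, a(5)=115, a(6)=596, a(7)=667, a(8)=-339, a(9)=-2083, a(10)=-2482, a(11)=946; answer 946
Step 3: R2 = 946; r = 11; cross terms: (27*11 - 32*-13)=713, (32*19 - -4*11)=652, (-4*-13 - 27*19)=-461; twice the area = |904| = 904; area = 452; answer 452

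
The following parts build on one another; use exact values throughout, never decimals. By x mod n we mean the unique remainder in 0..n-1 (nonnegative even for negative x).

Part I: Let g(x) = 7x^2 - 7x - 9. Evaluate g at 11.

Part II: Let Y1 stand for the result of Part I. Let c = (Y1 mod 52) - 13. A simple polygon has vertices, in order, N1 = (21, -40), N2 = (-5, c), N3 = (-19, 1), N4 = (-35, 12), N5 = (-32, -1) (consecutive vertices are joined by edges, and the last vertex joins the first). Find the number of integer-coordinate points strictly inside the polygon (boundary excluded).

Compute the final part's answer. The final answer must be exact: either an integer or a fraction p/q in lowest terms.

1059

Part I: 7*(11)^2 - 7*(11)^1 - 9 = (847) + (-77) + (-9) = 761; answer 761
Part II: Y1 = 761; c = 20; cross terms: (21*20 - -5*-40)=220, (-5*1 - -19*20)=375, (-19*12 - -35*1)=-193, (-35*-1 - -32*12)=419, (-32*-40 - 21*-1)=1301; twice the area = |2122| = 2122; area = 1061; boundary points = 2 + 1 + 1 + 1 + 1 = 6; strictly interior points = area - boundary/2 + 1 = 1059; answer 1059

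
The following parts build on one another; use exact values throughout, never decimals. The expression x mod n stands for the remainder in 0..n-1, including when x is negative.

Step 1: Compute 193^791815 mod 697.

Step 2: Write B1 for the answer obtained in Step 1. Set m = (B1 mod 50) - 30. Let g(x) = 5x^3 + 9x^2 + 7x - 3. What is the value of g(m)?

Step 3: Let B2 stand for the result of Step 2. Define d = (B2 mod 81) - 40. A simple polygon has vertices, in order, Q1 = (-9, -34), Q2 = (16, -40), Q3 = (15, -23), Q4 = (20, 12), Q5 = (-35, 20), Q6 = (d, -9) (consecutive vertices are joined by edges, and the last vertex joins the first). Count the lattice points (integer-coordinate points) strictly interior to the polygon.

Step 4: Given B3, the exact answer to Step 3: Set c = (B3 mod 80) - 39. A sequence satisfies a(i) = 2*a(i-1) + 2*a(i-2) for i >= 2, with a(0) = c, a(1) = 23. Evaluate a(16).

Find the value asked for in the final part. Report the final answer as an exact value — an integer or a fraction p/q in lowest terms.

Step 1: squarings mod 697: 193^1=193, 193^2=308, 193^4=72, 193^8=305, 193^16=324, 193^32=426, 193^64=256, 193^128=18, 193^256=324, 193^512=426, 193^1024=256, 193^2048=18, 193^4096=324, 193^8192=426, 193^16384=256, 193^32768=18, 193^65536=324, 193^131072=426, 193^262144=256, 193^524288=18; 193^791815 = 193^1 * 193^2 * 193^4 * 193^256 * 193^1024 * 193^4096 * 193^262144 * 193^524288 = 14 (mod 697); answer 14
Step 2: B1 = 14; m = -16; 5*(-16)^3 + 9*(-16)^2 + 7*(-16)^1 - 3 = (-20480) + (2304) + (-112) + (-3) = -18291; answer -18291
Step 3: B2 = -18291; d = -25; cross terms: (-9*-40 - 16*-34)=904, (16*-23 - 15*-40)=232, (15*12 - 20*-23)=640, (20*20 - -35*12)=820, (-35*-9 - -25*20)=815, (-25*-34 - -9*-9)=769; twice the area = |4180| = 4180; area = 2090; boundary points = 1 + 1 + 5 + 1 + 1 + 1 = 10; strictly interior points = area - boundary/2 + 1 = 2086; answer 2086
Step 4: B3 = 2086; c = -33; a(2) = 2*(23) + 2*(-33) = -20; iterating: a(2)=-20, a(3)=6, a(4)=-28, a(5)=-44, a(6)=-144, a(7)=-376, a(8)=-1040, a(9)=-2832, a(10)=-7744, a(11)=-21152, a(12)=-57792, a(13)=-157888, a(14)=-431360, a(15)=-1178496, a(16)=-3219712; answer -3219712

-3219712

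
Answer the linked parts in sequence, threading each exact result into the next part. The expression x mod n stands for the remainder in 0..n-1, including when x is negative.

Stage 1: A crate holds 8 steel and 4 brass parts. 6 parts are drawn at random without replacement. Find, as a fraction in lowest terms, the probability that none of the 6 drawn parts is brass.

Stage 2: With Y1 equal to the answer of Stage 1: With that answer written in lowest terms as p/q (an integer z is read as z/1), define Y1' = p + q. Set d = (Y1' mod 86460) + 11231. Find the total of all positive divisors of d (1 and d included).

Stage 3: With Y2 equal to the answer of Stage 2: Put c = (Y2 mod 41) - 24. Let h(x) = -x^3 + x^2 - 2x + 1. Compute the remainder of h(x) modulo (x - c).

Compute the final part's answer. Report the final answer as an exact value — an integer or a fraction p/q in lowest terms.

Stage 1: total draws C(12,6) = 924; favorable C(8,6) = 28; P = 1/33; answer 1/33
Stage 2: Y1 = 1/33; threaded value p + q = 34; d = 11265; 11265 = 3 * 5 * 751; sigma = (1 + 3) * (1 + 5) * (1 + 751) = 4 * 6 * 752 = 18048; answer 18048
Stage 3: Y2 = 18048; c = -16; remainder = value at the root: -1*(-16)^3 + 1*(-16)^2 - 2*(-16)^1 + 1 = (4096) + (256) + (32) + (1) = 4385; answer 4385

4385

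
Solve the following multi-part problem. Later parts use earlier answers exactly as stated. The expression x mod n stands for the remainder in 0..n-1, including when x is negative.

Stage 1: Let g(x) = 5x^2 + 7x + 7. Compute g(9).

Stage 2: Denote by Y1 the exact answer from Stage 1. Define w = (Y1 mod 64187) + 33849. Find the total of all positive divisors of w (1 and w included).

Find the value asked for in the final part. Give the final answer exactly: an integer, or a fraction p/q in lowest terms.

Stage 1: 5*(9)^2 + 7*(9)^1 + 7 = (405) + (63) + (7) = 475; answer 475
Stage 2: Y1 = 475; w = 34324; 34324 = 2^2 * 8581; sigma = (1 + 2 + 4) * (1 + 8581) = 7 * 8582 = 60074; answer 60074

60074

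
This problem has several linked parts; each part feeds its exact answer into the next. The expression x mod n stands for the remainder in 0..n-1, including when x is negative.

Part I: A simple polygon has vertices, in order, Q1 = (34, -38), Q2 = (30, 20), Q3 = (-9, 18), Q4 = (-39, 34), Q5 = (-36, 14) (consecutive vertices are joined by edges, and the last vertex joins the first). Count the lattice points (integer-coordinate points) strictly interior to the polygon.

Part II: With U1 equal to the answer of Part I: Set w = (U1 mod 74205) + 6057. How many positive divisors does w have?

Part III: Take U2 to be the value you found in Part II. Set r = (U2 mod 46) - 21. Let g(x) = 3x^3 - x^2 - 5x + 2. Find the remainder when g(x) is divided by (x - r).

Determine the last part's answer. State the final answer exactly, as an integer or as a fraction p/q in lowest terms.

-2221

Part I: cross terms: (34*20 - 30*-38)=1820, (30*18 - -9*20)=720, (-9*34 - -39*18)=396, (-39*14 - -36*34)=678, (-36*-38 - 34*14)=892; twice the area = |4506| = 4506; area = 2253; boundary points = 2 + 1 + 2 + 1 + 2 = 8; strictly interior points = area - boundary/2 + 1 = 2250; answer 2250
Part II: U1 = 2250; w = 8307; 8307 = 3^2 * 13 * 71; number of divisors = (2+1) * (1+1) * (1+1) = 12; answer 12
Part III: U2 = 12; r = -9; remainder = value at the root: 3*(-9)^3 - 1*(-9)^2 - 5*(-9)^1 + 2 = (-2187) + (-81) + (45) + (2) = -2221; answer -2221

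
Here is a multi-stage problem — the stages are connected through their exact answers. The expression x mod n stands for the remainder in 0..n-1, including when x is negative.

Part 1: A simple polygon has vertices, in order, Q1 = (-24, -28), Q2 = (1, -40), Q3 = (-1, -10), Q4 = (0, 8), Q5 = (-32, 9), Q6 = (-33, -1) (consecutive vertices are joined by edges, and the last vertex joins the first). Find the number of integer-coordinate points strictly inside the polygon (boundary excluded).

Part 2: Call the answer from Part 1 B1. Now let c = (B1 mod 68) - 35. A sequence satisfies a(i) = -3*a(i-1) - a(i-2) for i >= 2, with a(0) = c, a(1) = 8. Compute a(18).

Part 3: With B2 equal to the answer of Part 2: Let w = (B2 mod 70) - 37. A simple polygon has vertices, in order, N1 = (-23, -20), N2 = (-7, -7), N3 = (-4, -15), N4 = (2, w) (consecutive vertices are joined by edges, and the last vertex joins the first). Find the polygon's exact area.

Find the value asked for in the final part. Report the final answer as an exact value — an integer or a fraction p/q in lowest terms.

601/2

Part 1: cross terms: (-24*-40 - 1*-28)=988, (1*-10 - -1*-40)=-50, (-1*8 - 0*-10)=-8, (0*9 - -32*8)=256, (-32*-1 - -33*9)=329, (-33*-28 - -24*-1)=900; twice the area = |2415| = 2415; area = 2415/2; boundary points = 1 + 2 + 1 + 1 + 1 + 9 = 15; strictly interior points = area - boundary/2 + 1 = 1201; answer 1201
Part 2: B1 = 1201; c = 10; a(2) = -3*(8) - 1*(10) = -34; iterating: a(2)=-34, a(3)=94, a(4)=-248, a(5)=650, a(6)=-1702, a(7)=4456, a(8)=-11666, a(9)=30542, a(10)=-79960, a(11)=209338, a(12)=-548054, a(13)=1434824, a(14)=-3756418, a(15)=9834430, a(16)=-25746872, a(17)=67406186, a(18)=-176471686; answer -176471686
Part 3: B2 = -176471686; w = 27; cross terms: (-23*-7 - -7*-20)=21, (-7*-15 - -4*-7)=77, (-4*27 - 2*-15)=-78, (2*-20 - -23*27)=581; twice the area = |601| = 601; area = 601/2; answer 601/2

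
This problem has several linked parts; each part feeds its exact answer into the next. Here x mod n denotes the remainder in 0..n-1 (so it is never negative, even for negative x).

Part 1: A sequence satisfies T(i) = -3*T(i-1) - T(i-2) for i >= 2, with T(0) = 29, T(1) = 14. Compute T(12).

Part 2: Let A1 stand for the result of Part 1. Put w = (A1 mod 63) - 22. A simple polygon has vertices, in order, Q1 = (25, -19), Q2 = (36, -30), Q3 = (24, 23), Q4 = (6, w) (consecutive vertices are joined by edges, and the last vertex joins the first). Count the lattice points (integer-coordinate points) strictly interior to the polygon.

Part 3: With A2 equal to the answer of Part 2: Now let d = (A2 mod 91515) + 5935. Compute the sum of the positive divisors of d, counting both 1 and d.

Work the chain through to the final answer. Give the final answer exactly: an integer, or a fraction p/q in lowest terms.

10368

Part 1: T(2) = -3*(14) - 1*(29) = -71; iterating: T(2)=-71, T(3)=199, T(4)=-526, T(5)=1379, T(6)=-3611, T(7)=9454, T(8)=-24751, T(9)=64799, T(10)=-169646, T(11)=444139, T(12)=-1162771; answer -1162771
Part 2: A1 = -1162771; w = -2; cross terms: (25*-30 - 36*-19)=-66, (36*23 - 24*-30)=1548, (24*-2 - 6*23)=-186, (6*-19 - 25*-2)=-64; twice the area = |1232| = 1232; area = 616; boundary points = 11 + 1 + 1 + 1 = 14; strictly interior points = area - boundary/2 + 1 = 610; answer 610
Part 3: A2 = 610; d = 6545; 6545 = 5 * 7 * 11 * 17; sigma = (1 + 5) * (1 + 7) * (1 + 11) * (1 + 17) = 6 * 8 * 12 * 18 = 10368; answer 10368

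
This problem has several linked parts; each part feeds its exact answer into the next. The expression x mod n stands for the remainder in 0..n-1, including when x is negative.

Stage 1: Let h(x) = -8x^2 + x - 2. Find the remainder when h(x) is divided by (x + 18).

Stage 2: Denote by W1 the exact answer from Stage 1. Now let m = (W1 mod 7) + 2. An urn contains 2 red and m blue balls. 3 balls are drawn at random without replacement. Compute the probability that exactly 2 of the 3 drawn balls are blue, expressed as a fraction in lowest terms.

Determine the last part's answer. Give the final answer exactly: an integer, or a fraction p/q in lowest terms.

7/15

Stage 1: remainder = value at the root: -8*(-18)^2 + 1*(-18)^1 - 2 = (-2592) + (-18) + (-2) = -2612; answer -2612
Stage 2: W1 = -2612; m = 8; total draws C(10,3) = 120; favorable C(8,2)*C(2,1) = 56; P = 7/15; answer 7/15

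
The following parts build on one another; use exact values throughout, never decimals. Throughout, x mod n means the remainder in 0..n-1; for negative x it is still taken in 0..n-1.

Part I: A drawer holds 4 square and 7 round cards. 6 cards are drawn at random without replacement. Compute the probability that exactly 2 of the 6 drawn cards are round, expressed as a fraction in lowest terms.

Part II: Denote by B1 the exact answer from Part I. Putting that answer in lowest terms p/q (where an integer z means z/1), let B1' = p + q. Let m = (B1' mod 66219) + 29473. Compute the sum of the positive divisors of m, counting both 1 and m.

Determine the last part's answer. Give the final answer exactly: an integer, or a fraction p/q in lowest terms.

Part I: total draws C(11,6) = 462; favorable C(7,2)*C(4,4) = 21; P = 1/22; answer 1/22
Part II: B1 = 1/22; threaded value p + q = 23; m = 29496; 29496 = 2^3 * 3 * 1229; sigma = (1 + 2 + 4 + 8) * (1 + 3) * (1 + 1229) = 15 * 4 * 1230 = 73800; answer 73800

73800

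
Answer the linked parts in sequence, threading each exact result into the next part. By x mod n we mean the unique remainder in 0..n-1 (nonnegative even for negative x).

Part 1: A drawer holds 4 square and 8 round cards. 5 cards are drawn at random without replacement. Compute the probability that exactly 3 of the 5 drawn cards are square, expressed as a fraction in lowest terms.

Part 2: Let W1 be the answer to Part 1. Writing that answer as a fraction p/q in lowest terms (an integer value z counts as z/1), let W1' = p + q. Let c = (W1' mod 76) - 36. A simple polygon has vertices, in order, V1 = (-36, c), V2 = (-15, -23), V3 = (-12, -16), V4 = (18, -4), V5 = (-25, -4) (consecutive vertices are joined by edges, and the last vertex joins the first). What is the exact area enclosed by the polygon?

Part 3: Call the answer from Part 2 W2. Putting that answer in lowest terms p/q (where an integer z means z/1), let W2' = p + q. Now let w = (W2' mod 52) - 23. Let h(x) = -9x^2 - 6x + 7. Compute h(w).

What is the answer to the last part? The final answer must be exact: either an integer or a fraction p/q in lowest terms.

Part 1: total draws C(12,5) = 792; favorable C(4,3)*C(8,2) = 112; P = 14/99; answer 14/99
Part 2: W1 = 14/99; threaded value p + q = 113; c = 1; cross terms: (-36*-23 - -15*1)=843, (-15*-16 - -12*-23)=-36, (-12*-4 - 18*-16)=336, (18*-4 - -25*-4)=-172, (-25*1 - -36*-4)=-169; twice the area = |802| = 802; area = 401; answer 401
Part 3: W2 = 401; threaded value p + q = 402; w = 15; -9*(15)^2 - 6*(15)^1 + 7 = (-2025) + (-90) + (7) = -2108; answer -2108

-2108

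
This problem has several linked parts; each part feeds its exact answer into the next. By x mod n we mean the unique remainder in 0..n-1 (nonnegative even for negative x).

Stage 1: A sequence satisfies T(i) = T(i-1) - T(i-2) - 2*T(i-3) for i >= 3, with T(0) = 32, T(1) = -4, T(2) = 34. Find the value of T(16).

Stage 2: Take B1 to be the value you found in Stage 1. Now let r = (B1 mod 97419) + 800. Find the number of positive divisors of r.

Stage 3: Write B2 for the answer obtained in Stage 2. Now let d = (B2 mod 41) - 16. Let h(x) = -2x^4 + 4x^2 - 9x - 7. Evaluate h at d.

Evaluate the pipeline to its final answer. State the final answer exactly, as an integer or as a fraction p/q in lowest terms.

Stage 1: T(3) = 1*(34) - 1*(-4) - 2*(32) = -26; iterating: T(3)=-26, T(4)=-52, T(5)=-94, T(6)=10, T(7)=208, T(8)=386, T(9)=158, T(10)=-644, T(11)=-1574, T(12)=-1246, T(13)=1616, T(14)=6010, T(15)=6886, T(16)=-2356; answer -2356
Stage 2: B1 = -2356; r = 95863; 95863 = 17 * 5639; number of divisors = (1+1) * (1+1) = 4; answer 4
Stage 3: B2 = 4; d = -12; -2*(-12)^4 + 4*(-12)^2 - 9*(-12)^1 - 7 = (-41472) + (576) + (108) + (-7) = -40795; answer -40795

-40795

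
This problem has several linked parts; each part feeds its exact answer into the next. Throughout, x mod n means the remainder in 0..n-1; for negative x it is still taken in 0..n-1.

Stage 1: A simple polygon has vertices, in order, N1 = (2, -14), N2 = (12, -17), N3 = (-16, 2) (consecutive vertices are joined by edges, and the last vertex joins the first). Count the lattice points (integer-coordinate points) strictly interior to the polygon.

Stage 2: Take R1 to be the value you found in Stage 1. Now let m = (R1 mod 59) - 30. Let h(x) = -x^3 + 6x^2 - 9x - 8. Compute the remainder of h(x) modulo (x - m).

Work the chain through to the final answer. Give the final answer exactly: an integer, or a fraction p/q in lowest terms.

-7950

Stage 1: cross terms: (2*-17 - 12*-14)=134, (12*2 - -16*-17)=-248, (-16*-14 - 2*2)=220; twice the area = |106| = 106; area = 53; boundary points = 1 + 1 + 2 = 4; strictly interior points = area - boundary/2 + 1 = 52; answer 52
Stage 2: R1 = 52; m = 22; remainder = value at the root: -1*(22)^3 + 6*(22)^2 - 9*(22)^1 - 8 = (-10648) + (2904) + (-198) + (-8) = -7950; answer -7950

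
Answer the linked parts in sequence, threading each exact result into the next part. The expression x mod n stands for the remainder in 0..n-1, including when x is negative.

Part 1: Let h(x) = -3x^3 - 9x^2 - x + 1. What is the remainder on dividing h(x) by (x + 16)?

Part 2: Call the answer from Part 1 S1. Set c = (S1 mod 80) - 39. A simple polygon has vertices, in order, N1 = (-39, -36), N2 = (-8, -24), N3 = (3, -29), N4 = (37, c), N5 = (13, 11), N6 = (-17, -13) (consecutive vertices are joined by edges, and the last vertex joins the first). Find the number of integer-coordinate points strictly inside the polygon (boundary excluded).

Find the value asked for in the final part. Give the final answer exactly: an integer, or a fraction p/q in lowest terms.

Part 1: remainder = value at the root: -3*(-16)^3 - 9*(-16)^2 - 1*(-16)^1 + 1 = (12288) + (-2304) + (16) + (1) = 10001; answer 10001
Part 2: S1 = 10001; c = -38; cross terms: (-39*-24 - -8*-36)=648, (-8*-29 - 3*-24)=304, (3*-38 - 37*-29)=959, (37*11 - 13*-38)=901, (13*-13 - -17*11)=18, (-17*-36 - -39*-13)=105; twice the area = |2935| = 2935; area = 2935/2; boundary points = 1 + 1 + 1 + 1 + 6 + 1 = 11; strictly interior points = area - boundary/2 + 1 = 1463; answer 1463

1463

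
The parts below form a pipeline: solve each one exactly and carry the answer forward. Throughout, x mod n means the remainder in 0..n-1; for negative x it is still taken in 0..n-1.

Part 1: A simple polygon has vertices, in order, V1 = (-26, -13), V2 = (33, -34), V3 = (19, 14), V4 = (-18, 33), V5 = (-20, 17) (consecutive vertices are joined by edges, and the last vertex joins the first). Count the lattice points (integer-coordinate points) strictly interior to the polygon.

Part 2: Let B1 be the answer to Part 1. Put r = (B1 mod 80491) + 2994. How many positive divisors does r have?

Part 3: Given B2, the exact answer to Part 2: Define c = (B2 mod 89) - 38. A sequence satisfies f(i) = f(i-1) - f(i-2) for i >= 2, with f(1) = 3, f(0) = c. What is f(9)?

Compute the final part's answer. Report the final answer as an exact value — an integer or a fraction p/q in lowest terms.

36

Part 1: cross terms: (-26*-34 - 33*-13)=1313, (33*14 - 19*-34)=1108, (19*33 - -18*14)=879, (-18*17 - -20*33)=354, (-20*-13 - -26*17)=702; twice the area = |4356| = 4356; area = 2178; boundary points = 1 + 2 + 1 + 2 + 6 = 12; strictly interior points = area - boundary/2 + 1 = 2173; answer 2173
Part 2: B1 = 2173; r = 5167; 5167 is prime, so its only divisors are 1 and 5167; count = 2; answer 2
Part 3: B2 = 2; c = -36; f(2) = 1*(3) - 1*(-36) = 39; iterating: f(2)=39, f(3)=36, f(4)=-3, f(5)=-39, f(6)=-36, f(7)=3, f(8)=39, f(9)=36; answer 36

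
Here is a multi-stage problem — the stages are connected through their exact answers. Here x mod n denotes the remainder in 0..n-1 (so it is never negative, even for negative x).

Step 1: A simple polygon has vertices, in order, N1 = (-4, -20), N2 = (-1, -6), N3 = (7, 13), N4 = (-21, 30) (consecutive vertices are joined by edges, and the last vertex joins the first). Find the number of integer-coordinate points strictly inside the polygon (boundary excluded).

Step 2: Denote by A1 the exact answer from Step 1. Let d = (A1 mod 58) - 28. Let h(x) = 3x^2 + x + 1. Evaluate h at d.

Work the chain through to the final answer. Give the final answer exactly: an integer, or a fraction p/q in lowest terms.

Step 1: cross terms: (-4*-6 - -1*-20)=4, (-1*13 - 7*-6)=29, (7*30 - -21*13)=483, (-21*-20 - -4*30)=540; twice the area = |1056| = 1056; area = 528; boundary points = 1 + 1 + 1 + 1 = 4; strictly interior points = area - boundary/2 + 1 = 527; answer 527
Step 2: A1 = 527; d = -23; 3*(-23)^2 + 1*(-23)^1 + 1 = (1587) + (-23) + (1) = 1565; answer 1565

1565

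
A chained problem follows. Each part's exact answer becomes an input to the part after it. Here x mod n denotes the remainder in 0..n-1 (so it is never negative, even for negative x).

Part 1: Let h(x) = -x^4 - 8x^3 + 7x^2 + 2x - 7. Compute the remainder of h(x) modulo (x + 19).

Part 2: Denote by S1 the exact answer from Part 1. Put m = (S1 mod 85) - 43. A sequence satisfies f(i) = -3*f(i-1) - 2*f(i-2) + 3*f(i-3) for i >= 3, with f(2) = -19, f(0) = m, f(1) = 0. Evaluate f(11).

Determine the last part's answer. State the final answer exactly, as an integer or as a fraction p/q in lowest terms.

Part 1: remainder = value at the root: -1*(-19)^4 - 8*(-19)^3 + 7*(-19)^2 + 2*(-19)^1 - 7 = (-130321) + (54872) + (2527) + (-38) + (-7) = -72967; answer -72967
Part 2: S1 = -72967; m = 5; f(3) = -3*(-19) - 2*(0) + 3*(5) = 72; iterating: f(3)=72, f(4)=-178, f(5)=333, f(6)=-427, f(7)=81, f(8)=1610, f(9)=-6273, f(10)=15842, f(11)=-30150; answer -30150

-30150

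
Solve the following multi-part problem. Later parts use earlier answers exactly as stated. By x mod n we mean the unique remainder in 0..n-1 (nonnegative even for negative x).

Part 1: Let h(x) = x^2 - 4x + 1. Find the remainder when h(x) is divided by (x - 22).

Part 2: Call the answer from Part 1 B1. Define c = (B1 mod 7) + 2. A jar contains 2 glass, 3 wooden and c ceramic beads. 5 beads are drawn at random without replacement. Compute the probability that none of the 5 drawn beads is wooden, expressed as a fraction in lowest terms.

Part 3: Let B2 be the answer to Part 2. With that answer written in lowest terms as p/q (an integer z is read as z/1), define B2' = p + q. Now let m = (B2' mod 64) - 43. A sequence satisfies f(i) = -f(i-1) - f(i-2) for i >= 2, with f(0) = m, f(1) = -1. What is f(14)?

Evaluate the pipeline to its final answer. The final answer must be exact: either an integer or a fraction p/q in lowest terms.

-7

Part 1: remainder = value at the root: 1*(22)^2 - 4*(22)^1 + 1 = (484) + (-88) + (1) = 397; answer 397
Part 2: B1 = 397; c = 7; total draws C(12,5) = 792; favorable C(9,5) = 126; P = 7/44; answer 7/44
Part 3: B2 = 7/44; threaded value p + q = 51; m = 8; f(2) = -1*(-1) - 1*(8) = -7; iterating: f(2)=-7, f(3)=8, f(4)=-1, f(5)=-7, f(6)=8, f(7)=-1, f(8)=-7, f(9)=8, f(10)=-1, f(11)=-7, f(12)=8, f(13)=-1, f(14)=-7; answer -7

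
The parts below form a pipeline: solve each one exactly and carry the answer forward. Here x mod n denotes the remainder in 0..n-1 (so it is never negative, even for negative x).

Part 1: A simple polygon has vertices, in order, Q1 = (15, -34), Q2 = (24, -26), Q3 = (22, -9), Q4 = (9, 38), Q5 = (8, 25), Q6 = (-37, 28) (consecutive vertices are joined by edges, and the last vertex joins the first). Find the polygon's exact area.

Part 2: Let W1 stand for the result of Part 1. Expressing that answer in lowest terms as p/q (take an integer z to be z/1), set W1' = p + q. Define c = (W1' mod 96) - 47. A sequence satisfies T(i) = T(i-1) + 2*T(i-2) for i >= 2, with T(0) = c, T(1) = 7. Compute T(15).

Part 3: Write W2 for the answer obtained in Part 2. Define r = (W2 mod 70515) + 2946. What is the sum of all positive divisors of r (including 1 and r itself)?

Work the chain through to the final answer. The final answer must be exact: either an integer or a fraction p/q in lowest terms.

51936

Part 1: cross terms: (15*-26 - 24*-34)=426, (24*-9 - 22*-26)=356, (22*38 - 9*-9)=917, (9*25 - 8*38)=-79, (8*28 - -37*25)=1149, (-37*-34 - 15*28)=838; twice the area = |3607| = 3607; area = 3607/2; answer 3607/2
Part 2: W1 = 3607/2; threaded value p + q = 3609; c = 10; T(2) = 1*(7) + 2*(10) = 27; iterating: T(2)=27, T(3)=41, T(4)=95, T(5)=177, T(6)=367, T(7)=721, T(8)=1455, T(9)=2897, T(10)=5807, T(11)=11601, T(12)=23215, T(13)=46417, T(14)=92847, T(15)=185681; answer 185681
Part 3: W2 = 185681; r = 47597; 47597 = 11 * 4327; sigma = (1 + 11) * (1 + 4327) = 12 * 4328 = 51936; answer 51936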